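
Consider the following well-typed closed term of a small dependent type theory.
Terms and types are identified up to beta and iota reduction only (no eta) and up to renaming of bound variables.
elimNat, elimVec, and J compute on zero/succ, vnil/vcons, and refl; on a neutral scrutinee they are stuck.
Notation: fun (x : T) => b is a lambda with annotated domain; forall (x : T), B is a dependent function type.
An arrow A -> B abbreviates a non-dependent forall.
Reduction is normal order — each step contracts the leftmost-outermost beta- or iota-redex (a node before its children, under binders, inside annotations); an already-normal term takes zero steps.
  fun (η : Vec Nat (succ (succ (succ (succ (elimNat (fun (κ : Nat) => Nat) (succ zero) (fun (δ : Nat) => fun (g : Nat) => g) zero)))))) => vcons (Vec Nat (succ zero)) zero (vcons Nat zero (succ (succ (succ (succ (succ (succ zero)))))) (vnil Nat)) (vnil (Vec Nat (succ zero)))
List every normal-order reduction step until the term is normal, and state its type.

reduction (normal order):
  fun (η : Vec Nat (succ (succ (succ (succ (elimNat (fun (κ : Nat) => Nat) (succ zero) (fun (δ : Nat) => fun (g : Nat) => g) zero)))))) => vcons (Vec Nat (succ zero)) zero (vcons Nat zero (succ (succ (succ (succ (succ (succ zero)))))) (vnil Nat)) (vnil (Vec Nat (succ zero)))
  ~> fun (η : Vec Nat (succ (succ (succ (succ (succ zero)))))) => vcons (Vec Nat (succ zero)) zero (vcons Nat zero (succ (succ (succ (succ (succ (succ zero)))))) (vnil Nat)) (vnil (Vec Nat (succ zero)))
inferred type:
  Vec Nat (succ (succ (succ (succ (succ zero))))) -> Vec (Vec Nat (succ zero)) (succ zero)


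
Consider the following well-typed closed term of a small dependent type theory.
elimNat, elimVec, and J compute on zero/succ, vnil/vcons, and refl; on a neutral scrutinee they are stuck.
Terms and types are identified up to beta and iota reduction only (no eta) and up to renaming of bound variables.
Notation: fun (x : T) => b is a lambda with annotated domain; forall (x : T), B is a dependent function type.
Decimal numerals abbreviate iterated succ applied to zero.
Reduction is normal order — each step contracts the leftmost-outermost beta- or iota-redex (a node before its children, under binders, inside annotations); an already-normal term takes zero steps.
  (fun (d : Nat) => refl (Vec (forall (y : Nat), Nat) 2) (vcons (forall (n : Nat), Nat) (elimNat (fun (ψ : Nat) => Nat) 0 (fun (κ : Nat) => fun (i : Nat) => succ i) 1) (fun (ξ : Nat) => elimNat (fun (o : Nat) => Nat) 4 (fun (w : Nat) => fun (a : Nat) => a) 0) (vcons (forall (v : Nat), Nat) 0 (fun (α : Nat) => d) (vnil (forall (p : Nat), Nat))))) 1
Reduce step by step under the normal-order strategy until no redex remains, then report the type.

normal-order reduction sequence:
  (fun (d : Nat) => refl (Vec (forall (y : Nat), Nat) 2) (vcons (forall (n : Nat), Nat) (elimNat (fun (ψ : Nat) => Nat) 0 (fun (κ : Nat) => fun (i : Nat) => succ i) 1) (fun (ξ : Nat) => elimNat (fun (o : Nat) => Nat) 4 (fun (w : Nat) => fun (a : Nat) => a) 0) (vcons (forall (v : Nat), Nat) 0 (fun (α : Nat) => d) (vnil (forall (p : Nat), Nat))))) 1
  ~> refl (Vec (forall (d : Nat), Nat) 2) (vcons (forall (y : Nat), Nat) (elimNat (fun (n : Nat) => Nat) 0 (fun (ψ : Nat) => fun (κ : Nat) => succ κ) 1) (fun (i : Nat) => elimNat (fun (ξ : Nat) => Nat) 4 (fun (o : Nat) => fun (w : Nat) => w) 0) (vcons (forall (a : Nat), Nat) 0 (fun (v : Nat) => 1) (vnil (forall (α : Nat), Nat))))
  ~> refl (Vec (forall (d : Nat), Nat) 2) (vcons (forall (y : Nat), Nat) ((fun (n : Nat) => fun (ψ : Nat) => succ ψ) 0 (elimNat (fun (κ : Nat) => Nat) 0 (fun (i : Nat) => fun (ξ : Nat) => succ ξ) 0)) (fun (o : Nat) => elimNat (fun (w : Nat) => Nat) 4 (fun (a : Nat) => fun (v : Nat) => v) 0) (vcons (forall (α : Nat), Nat) 0 (fun (p : Nat) => 1) (vnil (forall (φ : Nat), Nat))))
  ~> refl (Vec (forall (d : Nat), Nat) 2) (vcons (forall (y : Nat), Nat) ((fun (n : Nat) => succ n) (elimNat (fun (ψ : Nat) => Nat) 0 (fun (κ : Nat) => fun (i : Nat) => succ i) 0)) (fun (ξ : Nat) => elimNat (fun (o : Nat) => Nat) 4 (fun (w : Nat) => fun (a : Nat) => a) 0) (vcons (forall (v : Nat), Nat) 0 (fun (α : Nat) => 1) (vnil (forall (p : Nat), Nat))))
  ~> refl (Vec (forall (d : Nat), Nat) 2) (vcons (forall (y : Nat), Nat) (succ (elimNat (fun (n : Nat) => Nat) 0 (fun (ψ : Nat) => fun (κ : Nat) => succ κ) 0)) (fun (i : Nat) => elimNat (fun (ξ : Nat) => Nat) 4 (fun (o : Nat) => fun (w : Nat) => w) 0) (vcons (forall (a : Nat), Nat) 0 (fun (v : Nat) => 1) (vnil (forall (α : Nat), Nat))))
  ~> refl (Vec (forall (d : Nat), Nat) 2) (vcons (forall (y : Nat), Nat) 1 (fun (n : Nat) => elimNat (fun (ψ : Nat) => Nat) 4 (fun (κ : Nat) => fun (i : Nat) => i) 0) (vcons (forall (ξ : Nat), Nat) 0 (fun (o : Nat) => 1) (vnil (forall (w : Nat), Nat))))
  ~> refl (Vec (forall (d : Nat), Nat) 2) (vcons (forall (y : Nat), Nat) 1 (fun (n : Nat) => 4) (vcons (forall (ψ : Nat), Nat) 0 (fun (κ : Nat) => 1) (vnil (forall (i : Nat), Nat))))
type:
  Eq (Vec (forall (d : Nat), Nat) 2) (vcons (forall (y : Nat), Nat) 1 (fun (n : Nat) => 4) (vcons (forall (ψ : Nat), Nat) 0 (fun (κ : Nat) => 1) (vnil (forall (i : Nat), Nat)))) (vcons (forall (ξ : Nat), Nat) 1 (fun (o : Nat) => 4) (vcons (forall (w : Nat), Nat) 0 (fun (a : Nat) => 1) (vnil (forall (v : Nat), Nat))))


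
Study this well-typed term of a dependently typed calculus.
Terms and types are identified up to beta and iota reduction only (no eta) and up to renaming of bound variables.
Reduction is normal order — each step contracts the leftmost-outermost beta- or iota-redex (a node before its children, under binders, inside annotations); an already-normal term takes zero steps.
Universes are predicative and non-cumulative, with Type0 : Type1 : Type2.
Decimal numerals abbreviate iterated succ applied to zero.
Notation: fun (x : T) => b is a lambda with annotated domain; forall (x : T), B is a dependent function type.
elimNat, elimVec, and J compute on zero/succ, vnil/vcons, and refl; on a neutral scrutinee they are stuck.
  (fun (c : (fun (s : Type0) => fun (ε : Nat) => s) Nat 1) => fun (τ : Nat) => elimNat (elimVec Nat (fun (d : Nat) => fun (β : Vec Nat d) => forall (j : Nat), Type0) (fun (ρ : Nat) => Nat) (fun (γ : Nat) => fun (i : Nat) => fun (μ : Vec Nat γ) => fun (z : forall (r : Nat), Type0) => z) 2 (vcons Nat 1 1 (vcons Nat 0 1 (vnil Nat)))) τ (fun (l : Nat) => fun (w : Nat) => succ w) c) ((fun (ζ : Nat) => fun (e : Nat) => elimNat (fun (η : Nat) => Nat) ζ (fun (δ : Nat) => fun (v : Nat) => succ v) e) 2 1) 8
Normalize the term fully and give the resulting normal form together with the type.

reduced normal form:
  11
the term's type:
  Nat


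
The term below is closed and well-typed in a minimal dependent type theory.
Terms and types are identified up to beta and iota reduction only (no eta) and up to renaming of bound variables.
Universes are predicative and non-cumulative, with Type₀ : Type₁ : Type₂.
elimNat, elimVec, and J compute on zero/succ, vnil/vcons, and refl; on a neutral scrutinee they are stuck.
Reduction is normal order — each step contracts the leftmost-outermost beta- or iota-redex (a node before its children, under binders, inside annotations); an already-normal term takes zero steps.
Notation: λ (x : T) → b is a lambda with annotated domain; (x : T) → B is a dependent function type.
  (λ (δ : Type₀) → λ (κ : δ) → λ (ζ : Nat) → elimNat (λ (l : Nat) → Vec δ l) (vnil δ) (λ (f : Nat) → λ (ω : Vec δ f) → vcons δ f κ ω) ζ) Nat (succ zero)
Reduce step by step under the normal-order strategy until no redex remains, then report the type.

normal-order reduction:
  (λ (δ : Type₀) → λ (κ : δ) → λ (ζ : Nat) → elimNat (λ (l : Nat) → Vec δ l) (vnil δ) (λ (f : Nat) → λ (ω : Vec δ f) → vcons δ f κ ω) ζ) Nat (succ zero)
  ~> (λ (δ : Nat) → λ (κ : Nat) → elimNat (λ (ζ : Nat) → Vec Nat ζ) (vnil Nat) (λ (l : Nat) → λ (f : Vec Nat l) → vcons Nat l δ f) κ) (succ zero)
  ~> λ (δ : Nat) → elimNat (λ (κ : Nat) → Vec Nat κ) (vnil Nat) (λ (ζ : Nat) → λ (l : Vec Nat ζ) → vcons Nat ζ (succ zero) l) δ
the term's type:
  (δ : Nat) → Vec Nat δ


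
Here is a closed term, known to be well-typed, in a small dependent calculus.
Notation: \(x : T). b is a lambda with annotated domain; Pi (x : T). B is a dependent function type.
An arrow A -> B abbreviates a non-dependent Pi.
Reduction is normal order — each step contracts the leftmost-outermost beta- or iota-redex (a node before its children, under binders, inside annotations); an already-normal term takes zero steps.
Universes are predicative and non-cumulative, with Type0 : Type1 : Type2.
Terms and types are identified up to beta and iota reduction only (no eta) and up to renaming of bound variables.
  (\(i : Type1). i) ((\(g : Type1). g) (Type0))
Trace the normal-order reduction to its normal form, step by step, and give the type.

normal-order reduction sequence:
  (\(i : Type1). i) ((\(g : Type1). g) (Type0))
  ~> (\(i : Type1). i) (Type0)
  ~> Type0
the term's type:
  Type1


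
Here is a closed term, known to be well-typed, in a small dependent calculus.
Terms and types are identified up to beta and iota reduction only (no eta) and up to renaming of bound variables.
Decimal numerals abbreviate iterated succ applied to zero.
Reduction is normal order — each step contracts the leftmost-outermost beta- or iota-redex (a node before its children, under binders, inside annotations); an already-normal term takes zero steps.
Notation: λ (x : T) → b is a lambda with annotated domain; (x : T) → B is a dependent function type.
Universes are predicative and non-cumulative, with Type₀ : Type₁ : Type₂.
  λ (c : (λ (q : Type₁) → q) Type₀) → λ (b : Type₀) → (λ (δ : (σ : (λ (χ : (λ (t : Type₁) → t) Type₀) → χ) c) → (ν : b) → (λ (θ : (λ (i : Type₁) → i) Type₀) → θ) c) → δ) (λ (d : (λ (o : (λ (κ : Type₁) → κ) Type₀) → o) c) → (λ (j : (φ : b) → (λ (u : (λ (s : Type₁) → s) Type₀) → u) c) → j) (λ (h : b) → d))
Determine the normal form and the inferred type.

resulting normal form:
  λ (c : Type₀) → λ (q : Type₀) → λ (b : c) → λ (δ : q) → b
inferred type:
  (c : Type₀) → (q : Type₀) → (b : c) → (δ : q) → c


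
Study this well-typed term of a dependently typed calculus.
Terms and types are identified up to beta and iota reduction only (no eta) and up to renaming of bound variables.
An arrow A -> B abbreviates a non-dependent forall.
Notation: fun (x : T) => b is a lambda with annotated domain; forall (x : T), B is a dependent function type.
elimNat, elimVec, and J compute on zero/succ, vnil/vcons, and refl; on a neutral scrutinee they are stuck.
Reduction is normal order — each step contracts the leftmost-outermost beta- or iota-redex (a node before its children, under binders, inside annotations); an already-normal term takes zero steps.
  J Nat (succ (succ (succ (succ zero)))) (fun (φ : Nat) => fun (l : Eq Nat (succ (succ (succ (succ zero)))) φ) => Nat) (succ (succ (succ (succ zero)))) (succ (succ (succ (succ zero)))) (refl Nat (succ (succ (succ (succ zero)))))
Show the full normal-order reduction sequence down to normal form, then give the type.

normal-order reduction sequence:
  J Nat (succ (succ (succ (succ zero)))) (fun (φ : Nat) => fun (l : Eq Nat (succ (succ (succ (succ zero)))) φ) => Nat) (succ (succ (succ (succ zero)))) (succ (succ (succ (succ zero)))) (refl Nat (succ (succ (succ (succ zero)))))
  ~> succ (succ (succ (succ zero)))
type:
  Nat


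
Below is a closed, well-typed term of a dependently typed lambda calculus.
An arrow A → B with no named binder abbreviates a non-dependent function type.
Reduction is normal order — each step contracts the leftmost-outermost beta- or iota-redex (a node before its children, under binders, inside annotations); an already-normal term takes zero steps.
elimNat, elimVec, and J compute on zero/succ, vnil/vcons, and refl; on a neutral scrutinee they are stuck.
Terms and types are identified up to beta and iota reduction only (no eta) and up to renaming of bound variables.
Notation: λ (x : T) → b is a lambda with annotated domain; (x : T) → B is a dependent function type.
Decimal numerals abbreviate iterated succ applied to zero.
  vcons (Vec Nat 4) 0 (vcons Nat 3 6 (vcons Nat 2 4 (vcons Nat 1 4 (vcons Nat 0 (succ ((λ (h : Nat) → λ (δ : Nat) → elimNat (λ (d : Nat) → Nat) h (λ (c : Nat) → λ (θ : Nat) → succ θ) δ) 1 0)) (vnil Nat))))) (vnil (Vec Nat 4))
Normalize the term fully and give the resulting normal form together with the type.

normal form:
  vcons (Vec Nat 4) 0 (vcons Nat 3 6 (vcons Nat 2 4 (vcons Nat 1 4 (vcons Nat 0 2 (vnil Nat))))) (vnil (Vec Nat 4))
the term's type:
  Vec (Vec Nat 4) 1


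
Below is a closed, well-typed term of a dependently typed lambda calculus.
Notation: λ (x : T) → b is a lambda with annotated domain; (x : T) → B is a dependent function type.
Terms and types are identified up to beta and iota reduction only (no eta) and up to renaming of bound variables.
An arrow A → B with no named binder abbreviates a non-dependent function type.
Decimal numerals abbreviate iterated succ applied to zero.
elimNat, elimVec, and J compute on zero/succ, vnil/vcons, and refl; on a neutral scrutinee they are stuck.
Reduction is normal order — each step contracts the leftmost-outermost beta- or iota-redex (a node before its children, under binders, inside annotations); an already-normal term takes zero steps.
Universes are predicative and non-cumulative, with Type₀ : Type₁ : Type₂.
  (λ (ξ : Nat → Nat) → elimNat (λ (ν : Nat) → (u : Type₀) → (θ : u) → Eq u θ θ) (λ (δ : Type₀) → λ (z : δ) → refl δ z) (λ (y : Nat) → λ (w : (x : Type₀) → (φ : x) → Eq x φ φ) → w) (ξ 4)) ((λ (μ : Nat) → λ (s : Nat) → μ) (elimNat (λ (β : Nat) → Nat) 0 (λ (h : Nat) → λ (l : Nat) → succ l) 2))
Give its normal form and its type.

normal form:
  λ (ξ : Type₀) → λ (ν : ξ) → refl ξ ν
the term's type:
  (ξ : Type₀) → (ν : ξ) → Eq ξ ν ν


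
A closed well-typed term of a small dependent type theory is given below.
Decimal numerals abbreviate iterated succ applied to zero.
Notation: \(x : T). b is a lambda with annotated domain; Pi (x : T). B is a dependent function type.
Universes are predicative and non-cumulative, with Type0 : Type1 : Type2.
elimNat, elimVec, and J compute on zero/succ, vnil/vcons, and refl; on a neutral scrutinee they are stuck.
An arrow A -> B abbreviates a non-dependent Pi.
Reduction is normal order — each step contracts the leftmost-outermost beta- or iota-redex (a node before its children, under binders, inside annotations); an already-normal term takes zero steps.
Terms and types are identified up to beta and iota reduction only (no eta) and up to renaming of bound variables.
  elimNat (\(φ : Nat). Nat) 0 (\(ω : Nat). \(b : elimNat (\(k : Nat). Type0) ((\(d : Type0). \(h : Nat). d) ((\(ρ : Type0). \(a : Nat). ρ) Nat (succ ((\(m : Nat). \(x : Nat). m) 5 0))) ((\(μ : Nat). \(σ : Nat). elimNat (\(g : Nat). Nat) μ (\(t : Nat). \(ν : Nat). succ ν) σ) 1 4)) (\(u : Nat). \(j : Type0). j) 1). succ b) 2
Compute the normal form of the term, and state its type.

normal form:
  2
type:
  Nat
observation: the first redex contracted is an elimNat iota-redex; the normal form is reached in 7 normal-order steps.


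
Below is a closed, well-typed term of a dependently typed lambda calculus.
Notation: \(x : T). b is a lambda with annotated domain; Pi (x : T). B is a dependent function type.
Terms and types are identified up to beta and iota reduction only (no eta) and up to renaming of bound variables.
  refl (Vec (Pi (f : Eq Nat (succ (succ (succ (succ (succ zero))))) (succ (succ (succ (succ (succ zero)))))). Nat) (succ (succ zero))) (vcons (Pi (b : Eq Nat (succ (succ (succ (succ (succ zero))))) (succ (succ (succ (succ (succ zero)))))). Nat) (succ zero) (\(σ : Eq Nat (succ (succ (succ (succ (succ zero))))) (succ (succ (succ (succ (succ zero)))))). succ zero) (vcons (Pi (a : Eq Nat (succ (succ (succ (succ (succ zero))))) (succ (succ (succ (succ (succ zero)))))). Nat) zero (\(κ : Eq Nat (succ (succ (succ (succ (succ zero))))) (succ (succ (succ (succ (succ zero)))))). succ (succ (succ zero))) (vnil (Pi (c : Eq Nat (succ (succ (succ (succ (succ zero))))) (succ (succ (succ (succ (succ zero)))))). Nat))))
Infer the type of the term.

type:
  Eq (Vec (Pi (f : Eq Nat (succ (succ (succ (succ (succ zero))))) (succ (succ (succ (succ (succ zero)))))). Nat) (succ (succ zero))) (vcons (Pi (b : Eq Nat (succ (succ (succ (succ (succ zero))))) (succ (succ (succ (succ (succ zero)))))). Nat) (succ zero) (\(σ : Eq Nat (succ (succ (succ (succ (succ zero))))) (succ (succ (succ (succ (succ zero)))))). succ zero) (vcons (Pi (a : Eq Nat (succ (succ (succ (succ (succ zero))))) (succ (succ (succ (succ (succ zero)))))). Nat) zero (\(κ : Eq Nat (succ (succ (succ (succ (succ zero))))) (succ (succ (succ (succ (succ zero)))))). succ (succ (succ zero))) (vnil (Pi (c : Eq Nat (succ (succ (succ (succ (succ zero))))) (succ (succ (succ (succ (succ zero)))))). Nat)))) (vcons (Pi (o : Eq Nat (succ (succ (succ (succ (succ zero))))) (succ (succ (succ (succ (succ zero)))))). Nat) (succ zero) (\(x : Eq Nat (succ (succ (succ (succ (succ zero))))) (succ (succ (succ (succ (succ zero)))))). succ zero) (vcons (Pi (r : Eq Nat (succ (succ (succ (succ (succ zero))))) (succ (succ (succ (succ (succ zero)))))). Nat) zero (\(ε : Eq Nat (succ (succ (succ (succ (succ zero))))) (succ (succ (succ (succ (succ zero)))))). succ (succ (succ zero))) (vnil (Pi (α : Eq Nat (succ (succ (succ (succ (succ zero))))) (succ (succ (succ (succ (succ zero)))))). Nat))))


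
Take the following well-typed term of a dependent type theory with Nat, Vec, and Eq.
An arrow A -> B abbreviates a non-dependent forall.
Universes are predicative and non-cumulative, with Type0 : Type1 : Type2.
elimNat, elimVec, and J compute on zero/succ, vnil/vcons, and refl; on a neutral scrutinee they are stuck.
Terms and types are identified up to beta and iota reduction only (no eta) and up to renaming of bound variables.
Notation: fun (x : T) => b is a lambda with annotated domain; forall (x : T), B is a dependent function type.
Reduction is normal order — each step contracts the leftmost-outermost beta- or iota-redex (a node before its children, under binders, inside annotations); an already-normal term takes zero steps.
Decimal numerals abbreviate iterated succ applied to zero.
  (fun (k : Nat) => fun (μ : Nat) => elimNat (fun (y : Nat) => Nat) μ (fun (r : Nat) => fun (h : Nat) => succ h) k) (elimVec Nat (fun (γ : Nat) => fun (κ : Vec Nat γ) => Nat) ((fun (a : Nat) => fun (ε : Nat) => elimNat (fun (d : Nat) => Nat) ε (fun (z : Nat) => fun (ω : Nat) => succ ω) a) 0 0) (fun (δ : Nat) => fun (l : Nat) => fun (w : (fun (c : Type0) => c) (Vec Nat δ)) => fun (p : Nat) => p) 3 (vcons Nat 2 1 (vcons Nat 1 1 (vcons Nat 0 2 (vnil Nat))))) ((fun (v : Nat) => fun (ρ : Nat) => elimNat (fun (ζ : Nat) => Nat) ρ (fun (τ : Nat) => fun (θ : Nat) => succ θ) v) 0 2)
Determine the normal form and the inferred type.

reduced normal form:
  2
inferred type:
  Nat


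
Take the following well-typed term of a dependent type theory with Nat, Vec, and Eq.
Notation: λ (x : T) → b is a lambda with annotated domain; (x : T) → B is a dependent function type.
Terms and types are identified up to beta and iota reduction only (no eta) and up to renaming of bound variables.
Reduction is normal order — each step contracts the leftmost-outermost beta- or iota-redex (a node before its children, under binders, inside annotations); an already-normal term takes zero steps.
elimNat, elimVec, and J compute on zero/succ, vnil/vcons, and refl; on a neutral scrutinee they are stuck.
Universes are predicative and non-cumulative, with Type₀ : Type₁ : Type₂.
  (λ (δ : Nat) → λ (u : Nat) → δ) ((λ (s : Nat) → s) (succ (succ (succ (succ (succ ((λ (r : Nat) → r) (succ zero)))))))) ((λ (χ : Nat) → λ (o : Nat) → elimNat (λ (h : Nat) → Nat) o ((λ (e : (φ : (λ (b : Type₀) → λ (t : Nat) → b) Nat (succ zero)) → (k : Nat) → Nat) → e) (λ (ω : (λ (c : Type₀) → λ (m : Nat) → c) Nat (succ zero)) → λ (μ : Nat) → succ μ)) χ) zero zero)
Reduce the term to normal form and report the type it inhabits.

resulting normal form:
  succ (succ (succ (succ (succ (succ zero)))))
type:
  Nat
observation: reduction starts at a beta-redex, and 4 normal-order steps reach the normal form.


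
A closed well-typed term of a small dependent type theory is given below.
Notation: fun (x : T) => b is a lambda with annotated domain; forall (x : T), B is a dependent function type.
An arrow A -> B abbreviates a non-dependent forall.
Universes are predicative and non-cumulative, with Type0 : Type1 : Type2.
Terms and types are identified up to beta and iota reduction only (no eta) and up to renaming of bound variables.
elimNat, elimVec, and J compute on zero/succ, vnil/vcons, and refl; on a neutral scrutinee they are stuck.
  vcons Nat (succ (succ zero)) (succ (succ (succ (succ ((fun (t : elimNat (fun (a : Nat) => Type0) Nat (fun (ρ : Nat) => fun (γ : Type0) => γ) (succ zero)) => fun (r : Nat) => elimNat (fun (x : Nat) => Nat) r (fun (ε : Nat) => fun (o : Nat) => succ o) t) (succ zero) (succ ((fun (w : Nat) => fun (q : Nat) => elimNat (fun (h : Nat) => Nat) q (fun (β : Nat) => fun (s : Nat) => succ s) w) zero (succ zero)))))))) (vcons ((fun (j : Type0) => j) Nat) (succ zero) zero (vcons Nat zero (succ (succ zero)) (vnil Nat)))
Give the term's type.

the term's type:
  Vec Nat (succ (succ (succ zero)))


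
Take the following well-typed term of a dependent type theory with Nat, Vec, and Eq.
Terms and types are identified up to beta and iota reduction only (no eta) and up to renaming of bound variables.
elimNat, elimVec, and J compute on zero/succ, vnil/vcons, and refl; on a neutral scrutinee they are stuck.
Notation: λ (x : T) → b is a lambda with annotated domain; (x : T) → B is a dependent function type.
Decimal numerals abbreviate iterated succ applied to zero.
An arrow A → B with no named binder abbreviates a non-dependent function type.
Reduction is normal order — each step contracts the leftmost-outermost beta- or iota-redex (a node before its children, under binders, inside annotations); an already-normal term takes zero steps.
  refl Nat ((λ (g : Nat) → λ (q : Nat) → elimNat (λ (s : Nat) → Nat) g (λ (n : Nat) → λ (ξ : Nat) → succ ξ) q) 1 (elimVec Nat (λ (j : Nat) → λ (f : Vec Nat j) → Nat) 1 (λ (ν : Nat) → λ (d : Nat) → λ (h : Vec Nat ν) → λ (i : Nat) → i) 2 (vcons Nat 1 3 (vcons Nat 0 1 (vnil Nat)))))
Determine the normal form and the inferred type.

reduced normal form:
  refl Nat 2
inferred type:
  Eq Nat 2 2
observation: contracting a beta-redex first, the term normalizes in 17 steps.


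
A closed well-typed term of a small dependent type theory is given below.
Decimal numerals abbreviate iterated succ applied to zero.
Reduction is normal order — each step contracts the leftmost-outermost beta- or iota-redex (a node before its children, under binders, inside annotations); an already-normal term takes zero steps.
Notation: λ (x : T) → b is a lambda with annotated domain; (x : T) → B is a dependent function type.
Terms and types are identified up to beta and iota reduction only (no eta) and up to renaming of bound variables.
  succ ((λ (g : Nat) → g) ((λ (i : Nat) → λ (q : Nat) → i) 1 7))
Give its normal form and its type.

normal form:
  2
the term's type:
  Nat


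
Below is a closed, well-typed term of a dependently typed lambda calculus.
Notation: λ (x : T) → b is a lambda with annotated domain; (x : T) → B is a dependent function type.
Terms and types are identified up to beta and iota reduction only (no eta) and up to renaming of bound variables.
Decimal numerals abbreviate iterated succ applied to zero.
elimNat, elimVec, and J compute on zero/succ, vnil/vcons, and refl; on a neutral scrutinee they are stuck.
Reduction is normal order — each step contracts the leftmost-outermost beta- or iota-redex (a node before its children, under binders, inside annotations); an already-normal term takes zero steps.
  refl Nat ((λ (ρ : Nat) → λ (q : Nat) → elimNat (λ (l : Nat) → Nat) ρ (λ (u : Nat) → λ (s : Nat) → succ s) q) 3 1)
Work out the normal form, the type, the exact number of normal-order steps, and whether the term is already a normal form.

resulting normal form:
  refl Nat 4
inferred type:
  Eq Nat 4 4
normal-order step count: 6
term was already normal: no
first redex: a beta-redex


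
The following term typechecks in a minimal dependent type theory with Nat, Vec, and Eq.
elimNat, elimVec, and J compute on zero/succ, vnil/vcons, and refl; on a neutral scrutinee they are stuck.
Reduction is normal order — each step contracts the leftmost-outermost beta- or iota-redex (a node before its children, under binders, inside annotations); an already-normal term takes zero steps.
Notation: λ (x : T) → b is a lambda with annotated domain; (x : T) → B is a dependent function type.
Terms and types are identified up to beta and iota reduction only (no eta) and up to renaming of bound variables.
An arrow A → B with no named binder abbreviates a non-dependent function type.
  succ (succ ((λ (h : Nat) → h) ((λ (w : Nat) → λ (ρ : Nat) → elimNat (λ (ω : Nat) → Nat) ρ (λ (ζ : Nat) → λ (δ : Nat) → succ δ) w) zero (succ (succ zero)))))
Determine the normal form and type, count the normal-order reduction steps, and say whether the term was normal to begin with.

resulting normal form:
  succ (succ (succ (succ zero)))
the term's type:
  Nat
normal-order step count: 4
started in normal form: no
first contracted redex: a beta-redex


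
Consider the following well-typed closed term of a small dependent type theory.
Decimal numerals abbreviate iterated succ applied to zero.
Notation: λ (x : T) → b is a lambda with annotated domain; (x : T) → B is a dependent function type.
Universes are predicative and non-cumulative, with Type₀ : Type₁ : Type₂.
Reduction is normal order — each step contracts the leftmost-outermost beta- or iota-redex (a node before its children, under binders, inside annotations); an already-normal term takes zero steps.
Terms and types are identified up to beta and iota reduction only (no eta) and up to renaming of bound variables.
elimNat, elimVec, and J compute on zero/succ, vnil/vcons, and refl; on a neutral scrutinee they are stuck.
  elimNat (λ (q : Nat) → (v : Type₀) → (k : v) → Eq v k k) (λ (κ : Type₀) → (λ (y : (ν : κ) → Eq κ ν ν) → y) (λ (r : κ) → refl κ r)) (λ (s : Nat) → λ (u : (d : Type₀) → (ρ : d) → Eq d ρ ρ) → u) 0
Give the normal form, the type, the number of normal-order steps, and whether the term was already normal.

resulting normal form:
  λ (q : Type₀) → λ (v : q) → refl q v
type:
  (q : Type₀) → (v : q) → Eq q v v
normal-order step count: 2
term was already normal: no
first redex: an elimNat iota-redex


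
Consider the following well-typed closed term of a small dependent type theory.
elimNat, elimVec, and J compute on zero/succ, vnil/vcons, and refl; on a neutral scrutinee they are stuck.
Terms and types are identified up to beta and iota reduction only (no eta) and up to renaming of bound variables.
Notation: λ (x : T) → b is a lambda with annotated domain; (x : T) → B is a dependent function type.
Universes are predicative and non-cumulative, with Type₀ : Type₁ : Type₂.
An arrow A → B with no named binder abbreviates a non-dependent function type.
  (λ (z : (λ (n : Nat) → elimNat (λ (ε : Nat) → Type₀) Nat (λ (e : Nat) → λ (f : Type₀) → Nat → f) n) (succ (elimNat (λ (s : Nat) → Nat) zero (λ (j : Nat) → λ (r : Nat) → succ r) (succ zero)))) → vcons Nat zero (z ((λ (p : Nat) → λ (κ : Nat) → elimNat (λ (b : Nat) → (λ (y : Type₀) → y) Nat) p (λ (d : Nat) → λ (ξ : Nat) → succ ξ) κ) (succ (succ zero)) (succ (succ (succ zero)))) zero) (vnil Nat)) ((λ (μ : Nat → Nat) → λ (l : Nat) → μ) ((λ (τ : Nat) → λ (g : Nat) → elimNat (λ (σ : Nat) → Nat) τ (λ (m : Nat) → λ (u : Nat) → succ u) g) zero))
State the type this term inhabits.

the term's type:
  Vec Nat (succ zero)


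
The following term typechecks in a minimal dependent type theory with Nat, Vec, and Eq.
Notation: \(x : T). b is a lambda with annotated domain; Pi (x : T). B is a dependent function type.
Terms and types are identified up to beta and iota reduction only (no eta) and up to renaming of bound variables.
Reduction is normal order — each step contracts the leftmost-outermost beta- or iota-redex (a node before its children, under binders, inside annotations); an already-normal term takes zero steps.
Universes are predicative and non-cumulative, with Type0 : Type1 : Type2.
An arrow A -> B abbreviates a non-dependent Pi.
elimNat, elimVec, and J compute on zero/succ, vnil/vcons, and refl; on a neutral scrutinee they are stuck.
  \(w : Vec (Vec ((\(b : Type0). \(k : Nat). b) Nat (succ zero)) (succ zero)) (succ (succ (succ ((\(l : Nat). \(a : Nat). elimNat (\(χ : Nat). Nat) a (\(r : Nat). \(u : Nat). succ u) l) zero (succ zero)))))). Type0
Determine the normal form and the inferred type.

normal form:
  \(w : Vec (Vec Nat (succ zero)) (succ (succ (succ (succ zero))))). Type0
inferred type:
  Vec (Vec Nat (succ zero)) (succ (succ (succ (succ zero)))) -> Type1


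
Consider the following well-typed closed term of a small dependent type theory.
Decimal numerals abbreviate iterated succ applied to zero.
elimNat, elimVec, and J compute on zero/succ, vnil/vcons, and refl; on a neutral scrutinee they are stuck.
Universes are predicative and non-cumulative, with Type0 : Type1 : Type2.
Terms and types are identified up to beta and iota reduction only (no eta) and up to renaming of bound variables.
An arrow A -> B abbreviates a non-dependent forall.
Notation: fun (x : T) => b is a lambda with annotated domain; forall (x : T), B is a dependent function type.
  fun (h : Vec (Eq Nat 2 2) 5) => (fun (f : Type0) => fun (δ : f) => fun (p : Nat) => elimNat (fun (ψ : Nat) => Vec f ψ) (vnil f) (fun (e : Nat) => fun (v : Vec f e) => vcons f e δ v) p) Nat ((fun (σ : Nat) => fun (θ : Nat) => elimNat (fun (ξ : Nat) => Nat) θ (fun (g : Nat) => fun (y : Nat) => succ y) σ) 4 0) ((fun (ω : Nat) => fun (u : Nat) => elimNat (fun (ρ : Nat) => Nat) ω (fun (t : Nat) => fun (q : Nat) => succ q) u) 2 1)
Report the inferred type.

inferred type:
  Vec (Eq Nat 2 2) 5 -> Vec Nat 3


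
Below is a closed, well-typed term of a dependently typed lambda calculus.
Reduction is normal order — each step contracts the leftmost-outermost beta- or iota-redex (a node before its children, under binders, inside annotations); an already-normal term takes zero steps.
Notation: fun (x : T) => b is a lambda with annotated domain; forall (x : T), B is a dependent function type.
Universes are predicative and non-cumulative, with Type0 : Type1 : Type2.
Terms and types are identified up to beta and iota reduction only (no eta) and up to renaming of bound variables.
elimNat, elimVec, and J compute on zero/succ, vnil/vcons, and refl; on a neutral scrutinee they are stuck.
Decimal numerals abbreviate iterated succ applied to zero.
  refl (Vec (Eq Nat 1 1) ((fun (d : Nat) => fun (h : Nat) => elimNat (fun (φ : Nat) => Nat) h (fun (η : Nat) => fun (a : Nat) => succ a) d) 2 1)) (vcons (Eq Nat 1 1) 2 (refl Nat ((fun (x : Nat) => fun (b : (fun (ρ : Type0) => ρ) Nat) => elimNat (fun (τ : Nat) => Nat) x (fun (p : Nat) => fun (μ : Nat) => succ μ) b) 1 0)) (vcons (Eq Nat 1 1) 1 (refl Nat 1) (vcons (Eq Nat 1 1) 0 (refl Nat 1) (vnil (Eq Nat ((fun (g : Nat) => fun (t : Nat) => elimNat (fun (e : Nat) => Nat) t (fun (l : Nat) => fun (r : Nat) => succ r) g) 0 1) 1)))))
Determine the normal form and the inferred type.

normal form:
  refl (Vec (Eq Nat 1 1) 3) (vcons (Eq Nat 1 1) 2 (refl Nat 1) (vcons (Eq Nat 1 1) 1 (refl Nat 1) (vcons (Eq Nat 1 1) 0 (refl Nat 1) (vnil (Eq Nat 1 1)))))
type:
  Eq (Vec (Eq Nat 1 1) 3) (vcons (Eq Nat 1 1) 2 (refl Nat 1) (vcons (Eq Nat 1 1) 1 (refl Nat 1) (vcons (Eq Nat 1 1) 0 (refl Nat 1) (vnil (Eq Nat 1 1))))) (vcons (Eq Nat 1 1) 2 (refl Nat 1) (vcons (Eq Nat 1 1) 1 (refl Nat 1) (vcons (Eq Nat 1 1) 0 (refl Nat 1) (vnil (Eq Nat 1 1)))))
observation: 15 normal-order steps separate the term from its normal form.


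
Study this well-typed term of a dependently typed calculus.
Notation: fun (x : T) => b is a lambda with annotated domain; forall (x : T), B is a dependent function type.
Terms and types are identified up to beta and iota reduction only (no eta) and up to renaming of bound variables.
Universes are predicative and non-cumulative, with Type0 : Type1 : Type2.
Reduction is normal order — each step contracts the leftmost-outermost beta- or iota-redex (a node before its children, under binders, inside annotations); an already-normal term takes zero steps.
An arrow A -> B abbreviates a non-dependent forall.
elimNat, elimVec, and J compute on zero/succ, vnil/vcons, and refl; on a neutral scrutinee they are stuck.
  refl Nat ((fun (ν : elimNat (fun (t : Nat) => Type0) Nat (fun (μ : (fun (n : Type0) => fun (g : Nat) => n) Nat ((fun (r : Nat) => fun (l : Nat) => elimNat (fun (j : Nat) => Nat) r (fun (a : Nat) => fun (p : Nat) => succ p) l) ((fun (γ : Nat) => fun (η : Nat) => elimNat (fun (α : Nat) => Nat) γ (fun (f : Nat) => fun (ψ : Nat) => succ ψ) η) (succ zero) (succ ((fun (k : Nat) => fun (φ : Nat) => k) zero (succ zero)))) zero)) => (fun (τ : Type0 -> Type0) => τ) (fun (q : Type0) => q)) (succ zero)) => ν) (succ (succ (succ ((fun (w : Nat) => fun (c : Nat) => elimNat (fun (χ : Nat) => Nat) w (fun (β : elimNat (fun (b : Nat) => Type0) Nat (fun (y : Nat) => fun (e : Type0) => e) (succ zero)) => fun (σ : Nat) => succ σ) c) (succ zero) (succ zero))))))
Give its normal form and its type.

reduced normal form:
  refl Nat (succ (succ (succ (succ (succ zero)))))
the term's type:
  Eq Nat (succ (succ (succ (succ (succ zero))))) (succ (succ (succ (succ (succ zero)))))
observation: the term reaches its normal form after 7 normal-order steps.


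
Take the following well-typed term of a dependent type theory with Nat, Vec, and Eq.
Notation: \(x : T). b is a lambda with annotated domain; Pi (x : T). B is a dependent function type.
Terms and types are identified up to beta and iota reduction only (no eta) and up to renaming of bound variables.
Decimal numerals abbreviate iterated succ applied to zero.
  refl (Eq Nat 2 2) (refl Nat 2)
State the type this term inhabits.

inferred type:
  Eq (Eq Nat 2 2) (refl Nat 2) (refl Nat 2)


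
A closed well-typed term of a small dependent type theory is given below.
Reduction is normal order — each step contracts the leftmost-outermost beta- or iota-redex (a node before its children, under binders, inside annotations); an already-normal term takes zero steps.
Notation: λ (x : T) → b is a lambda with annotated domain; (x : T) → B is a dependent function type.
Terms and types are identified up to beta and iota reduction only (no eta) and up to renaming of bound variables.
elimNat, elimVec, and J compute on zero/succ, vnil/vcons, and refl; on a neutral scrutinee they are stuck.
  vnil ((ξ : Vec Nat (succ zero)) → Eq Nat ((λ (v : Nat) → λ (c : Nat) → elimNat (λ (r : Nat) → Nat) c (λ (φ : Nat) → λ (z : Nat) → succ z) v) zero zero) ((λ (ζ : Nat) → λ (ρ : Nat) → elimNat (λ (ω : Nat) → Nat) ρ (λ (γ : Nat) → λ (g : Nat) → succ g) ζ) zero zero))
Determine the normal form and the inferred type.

normal form:
  vnil ((ξ : Vec Nat (succ zero)) → Eq Nat zero zero)
inferred type:
  Vec ((ξ : Vec Nat (succ zero)) → Eq Nat zero zero) zero


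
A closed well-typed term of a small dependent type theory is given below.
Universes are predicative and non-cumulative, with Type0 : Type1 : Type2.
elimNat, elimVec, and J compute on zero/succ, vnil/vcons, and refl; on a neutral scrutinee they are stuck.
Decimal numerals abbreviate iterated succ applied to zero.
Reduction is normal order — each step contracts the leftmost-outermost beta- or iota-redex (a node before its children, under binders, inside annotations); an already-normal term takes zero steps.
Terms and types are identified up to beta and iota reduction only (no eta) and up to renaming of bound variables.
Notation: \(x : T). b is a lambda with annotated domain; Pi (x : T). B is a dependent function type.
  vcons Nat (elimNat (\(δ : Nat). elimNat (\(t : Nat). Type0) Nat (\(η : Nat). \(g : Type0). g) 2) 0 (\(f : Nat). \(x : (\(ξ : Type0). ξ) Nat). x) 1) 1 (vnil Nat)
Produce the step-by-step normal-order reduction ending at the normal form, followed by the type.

normal-order reduction:
  vcons Nat (elimNat (\(δ : Nat). elimNat (\(t : Nat). Type0) Nat (\(η : Nat). \(g : Type0). g) 2) 0 (\(f : Nat). \(x : (\(ξ : Type0). ξ) Nat). x) 1) 1 (vnil Nat)
  ~> vcons Nat ((\(δ : Nat). \(t : (\(η : Type0). η) Nat). t) 0 (elimNat (\(g : Nat). elimNat (\(f : Nat). Type0) Nat (\(x : Nat). \(ξ : Type0). ξ) 2) 0 (\(w : Nat). \(a : (\(ρ : Type0). ρ) Nat). a) 0)) 1 (vnil Nat)
  ~> vcons Nat ((\(δ : (\(t : Type0). t) Nat). δ) (elimNat (\(η : Nat). elimNat (\(g : Nat). Type0) Nat (\(f : Nat). \(x : Type0). x) 2) 0 (\(ξ : Nat). \(w : (\(a : Type0). a) Nat). w) 0)) 1 (vnil Nat)
  ~> vcons Nat (elimNat (\(δ : Nat). elimNat (\(t : Nat). Type0) Nat (\(η : Nat). \(g : Type0). g) 2) 0 (\(f : Nat). \(x : (\(ξ : Type0). ξ) Nat). x) 0) 1 (vnil Nat)
  ~> vcons Nat 0 1 (vnil Nat)
the term's type:
  Vec Nat 1


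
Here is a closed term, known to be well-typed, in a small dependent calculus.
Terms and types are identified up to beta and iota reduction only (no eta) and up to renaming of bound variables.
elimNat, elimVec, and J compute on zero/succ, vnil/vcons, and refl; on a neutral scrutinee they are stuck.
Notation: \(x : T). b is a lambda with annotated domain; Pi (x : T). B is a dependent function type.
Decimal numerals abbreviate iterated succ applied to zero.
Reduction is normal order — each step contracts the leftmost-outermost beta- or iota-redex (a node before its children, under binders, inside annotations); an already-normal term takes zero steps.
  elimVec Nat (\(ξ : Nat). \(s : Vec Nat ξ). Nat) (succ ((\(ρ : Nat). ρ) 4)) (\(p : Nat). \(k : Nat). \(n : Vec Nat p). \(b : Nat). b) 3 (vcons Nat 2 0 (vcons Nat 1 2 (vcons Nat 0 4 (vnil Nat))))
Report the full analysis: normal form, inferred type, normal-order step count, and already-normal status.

reduced normal form:
  5
type:
  Nat
steps to reach normal form (normal order): 17
started in normal form: no
first redex: an elimVec iota-redex


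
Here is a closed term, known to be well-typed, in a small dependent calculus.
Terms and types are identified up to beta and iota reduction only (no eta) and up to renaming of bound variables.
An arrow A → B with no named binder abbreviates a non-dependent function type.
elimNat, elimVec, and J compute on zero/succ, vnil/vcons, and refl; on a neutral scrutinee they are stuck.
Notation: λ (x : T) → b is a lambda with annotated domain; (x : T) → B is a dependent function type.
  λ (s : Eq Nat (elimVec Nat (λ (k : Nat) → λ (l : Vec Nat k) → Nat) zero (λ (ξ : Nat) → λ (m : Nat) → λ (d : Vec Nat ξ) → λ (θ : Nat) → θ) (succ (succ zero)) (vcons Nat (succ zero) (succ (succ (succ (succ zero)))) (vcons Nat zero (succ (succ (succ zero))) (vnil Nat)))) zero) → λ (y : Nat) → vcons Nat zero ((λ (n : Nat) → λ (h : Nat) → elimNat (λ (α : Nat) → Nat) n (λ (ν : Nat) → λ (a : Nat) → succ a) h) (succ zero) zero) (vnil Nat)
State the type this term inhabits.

type:
  Eq Nat zero zero → Nat → Vec Nat (succ zero)


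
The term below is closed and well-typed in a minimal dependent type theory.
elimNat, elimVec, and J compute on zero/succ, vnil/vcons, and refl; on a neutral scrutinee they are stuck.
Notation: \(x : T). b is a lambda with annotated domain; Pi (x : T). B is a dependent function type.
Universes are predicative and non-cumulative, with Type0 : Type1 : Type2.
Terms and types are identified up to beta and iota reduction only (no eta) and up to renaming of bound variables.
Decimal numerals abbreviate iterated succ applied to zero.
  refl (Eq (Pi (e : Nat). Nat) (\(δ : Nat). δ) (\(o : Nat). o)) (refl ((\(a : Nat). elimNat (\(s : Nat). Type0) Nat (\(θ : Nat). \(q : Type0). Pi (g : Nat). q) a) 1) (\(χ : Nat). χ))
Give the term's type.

the term's type:
  Eq (Eq (Pi (e : Nat). Nat) (\(δ : Nat). δ) (\(o : Nat). o)) (refl (Pi (a : Nat). Nat) (\(s : Nat). s)) (refl (Pi (θ : Nat). Nat) (\(q : Nat). q))
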